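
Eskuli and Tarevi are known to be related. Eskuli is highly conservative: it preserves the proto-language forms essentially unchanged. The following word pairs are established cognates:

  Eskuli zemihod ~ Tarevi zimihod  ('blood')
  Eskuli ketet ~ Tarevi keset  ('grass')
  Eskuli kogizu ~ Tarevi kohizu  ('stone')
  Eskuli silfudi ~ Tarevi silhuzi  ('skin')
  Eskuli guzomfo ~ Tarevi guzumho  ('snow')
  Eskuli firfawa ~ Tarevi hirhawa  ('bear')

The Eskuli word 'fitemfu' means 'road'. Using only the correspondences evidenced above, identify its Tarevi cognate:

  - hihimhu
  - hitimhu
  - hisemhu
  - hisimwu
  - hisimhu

hisimhu

firfawa ~ hirhawa — Eskuli f corresponds to Tarevi h word-initially before a front vowel.
ketet ~ keset — Eskuli t corresponds to Tarevi s between vowels (before a front vowel).
zemihod ~ zimihod — Eskuli e corresponds to Tarevi i after a consonant, before a nasal.
silfudi ~ silhuzi — Eskuli f corresponds to Tarevi h after a consonant, before a back vowel.
Applying these to Eskuli 'fitemfu':
  fitemfu → hitemfu   (f→h word-initially before a front vowel)
  hitemfu → hisemfu   (t→s between vowels (before a front vowel))
  hisemfu → hisimfu   (e→i after a consonant, before a nasal)
  hisimfu → hisimhu   (f→h after a consonant, before a back vowel)
So the Tarevi cognate is 'hisimhu'.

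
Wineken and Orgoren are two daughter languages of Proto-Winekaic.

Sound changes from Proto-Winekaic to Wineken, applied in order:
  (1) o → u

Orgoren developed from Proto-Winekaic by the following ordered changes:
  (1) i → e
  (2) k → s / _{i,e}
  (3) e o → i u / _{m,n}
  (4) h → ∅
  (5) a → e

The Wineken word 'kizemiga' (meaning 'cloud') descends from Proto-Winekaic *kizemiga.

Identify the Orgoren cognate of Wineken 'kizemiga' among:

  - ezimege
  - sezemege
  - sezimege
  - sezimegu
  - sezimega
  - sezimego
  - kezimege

sezimege

Orgoren: *kizemiga > kezemega > sezemega > sezimega > sezimege  (by vowel merger, palatalisation, pre-nasal raising, vowel merger)
Among the options, 'sezimege' alone shows every Orgoren change applied in order.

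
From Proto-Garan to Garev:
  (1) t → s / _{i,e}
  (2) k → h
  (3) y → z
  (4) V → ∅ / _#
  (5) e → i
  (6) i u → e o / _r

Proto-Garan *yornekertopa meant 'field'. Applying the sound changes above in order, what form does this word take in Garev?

Garev: *yornekertopa > yornehertopa > zornehertopa > zornehertop > zornihirtop > zornihertop  (by unconditioned shift, unconditioned shift, apocope, vowel merger, pre-rhotic lowering)

zornihertop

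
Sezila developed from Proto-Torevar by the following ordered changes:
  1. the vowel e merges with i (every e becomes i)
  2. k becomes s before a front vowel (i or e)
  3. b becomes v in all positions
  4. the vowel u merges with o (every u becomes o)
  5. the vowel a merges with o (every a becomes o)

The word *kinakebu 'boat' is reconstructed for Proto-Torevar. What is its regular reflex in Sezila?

sinosivo

Sezila: start from *kinakebu.
  rule 1 (vowel merger): kinakebu → kinakibu
  rule 2 (palatalisation): kinakibu → sinasibu
  rule 3 (unconditioned shift): sinasibu → sinasivu
  rule 4 (vowel merger): sinasivu → sinasivo
  rule 5 (vowel merger): sinasivo → sinosivo
  ⇒ Sezila sinosivo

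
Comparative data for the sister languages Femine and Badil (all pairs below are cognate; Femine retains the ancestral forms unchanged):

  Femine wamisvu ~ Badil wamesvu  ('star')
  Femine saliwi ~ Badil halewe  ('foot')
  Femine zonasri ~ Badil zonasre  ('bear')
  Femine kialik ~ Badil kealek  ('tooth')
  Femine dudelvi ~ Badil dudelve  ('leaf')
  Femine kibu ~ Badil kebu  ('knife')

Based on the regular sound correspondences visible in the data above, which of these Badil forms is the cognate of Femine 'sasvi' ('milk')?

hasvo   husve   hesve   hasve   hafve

saliwi ~ halewe — Femine s corresponds to Badil h word-initially before a back vowel.
saliwi ~ halewe, zonasri ~ zonasre — Femine i corresponds to Badil e word-finally.
Applying these to Femine 'sasvi':
  sasvi → hasvi   (s→h word-initially before a back vowel)
  hasvi → hasve   (i→e word-finally)
So the Badil cognate is 'hasve'.

hasve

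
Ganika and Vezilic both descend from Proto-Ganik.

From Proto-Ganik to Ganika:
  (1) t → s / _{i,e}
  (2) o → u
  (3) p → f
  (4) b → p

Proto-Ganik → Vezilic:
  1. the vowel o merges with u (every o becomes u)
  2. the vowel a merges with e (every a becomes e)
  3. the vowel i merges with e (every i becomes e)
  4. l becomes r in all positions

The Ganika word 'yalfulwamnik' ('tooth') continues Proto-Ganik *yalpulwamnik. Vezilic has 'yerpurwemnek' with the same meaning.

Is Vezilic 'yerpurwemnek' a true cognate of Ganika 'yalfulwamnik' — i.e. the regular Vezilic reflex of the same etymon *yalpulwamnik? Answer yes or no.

yes

Derive the expected Vezilic reflex of *yalpulwamnik:
Vezilic: start from *yalpulwamnik.
  rule 1: no change — yalpulwamnik
  rule 2 (vowel merger): yalpulwamnik → yelpulwemnik
  rule 3 (vowel merger): yelpulwemnik → yelpulwemnek
  rule 4 (unconditioned shift): yelpulwemnek → yerpurwemnek
  ⇒ Vezilic yerpurwemnek
Vezilic 'yerpurwemnek' matches the regular reflex exactly, so the pair is cognate.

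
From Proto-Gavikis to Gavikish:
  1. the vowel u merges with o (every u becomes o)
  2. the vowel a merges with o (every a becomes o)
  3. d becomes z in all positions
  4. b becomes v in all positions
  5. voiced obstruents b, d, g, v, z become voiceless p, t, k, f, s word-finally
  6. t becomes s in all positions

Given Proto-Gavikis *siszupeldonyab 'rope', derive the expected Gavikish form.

Gavikish: start from *siszupeldonyab.
  rule 1 (vowel merger): siszupeldonyab → siszopeldonyab
  rule 2 (vowel merger): siszopeldonyab → siszopeldonyob
  rule 3 (unconditioned shift): siszopeldonyob → siszopelzonyob
  rule 4 (unconditioned shift): siszopelzonyob → siszopelzonyov
  rule 5 (final devoicing): siszopelzonyov → siszopelzonyof
  rule 6: no change — siszopelzonyof
  ⇒ Gavikish siszopelzonyof

siszopelzonyof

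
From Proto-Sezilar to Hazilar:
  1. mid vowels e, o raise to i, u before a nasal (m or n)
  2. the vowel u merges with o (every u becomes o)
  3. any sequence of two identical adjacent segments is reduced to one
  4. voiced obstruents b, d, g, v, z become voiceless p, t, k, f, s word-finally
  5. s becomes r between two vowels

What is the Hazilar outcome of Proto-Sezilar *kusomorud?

koromorot

Hazilar: *kusomorud
  kusomorud → kusumorud   [pre-nasal raising]
  kusumorud → kosomorod   [vowel merger]
  kosomorod (rule 3 does not apply)
  kosomorod → kosomorot   [final devoicing]
  kosomorot → koromorot   [rhotacism]
  giving Hazilar koromorot.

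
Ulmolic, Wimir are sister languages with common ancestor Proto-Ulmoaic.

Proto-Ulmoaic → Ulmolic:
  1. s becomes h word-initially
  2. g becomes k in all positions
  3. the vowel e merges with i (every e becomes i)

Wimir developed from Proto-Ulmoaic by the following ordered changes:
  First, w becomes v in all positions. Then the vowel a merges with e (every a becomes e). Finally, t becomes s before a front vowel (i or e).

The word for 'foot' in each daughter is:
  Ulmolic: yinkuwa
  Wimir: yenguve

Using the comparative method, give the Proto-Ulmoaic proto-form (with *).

*yenguwa

Position 7: Ulmolic has a, Wimir has e. Ulmolic preserves a here (none of its changes turn any other segment into a), so the proto-segment is *a.
Position 2: Ulmolic has i, Wimir has e. Taking the neighbouring segments as reconstructed: Ulmolic i could go back to *e or *i; Wimir e could go back to *a or *e — the one source consistent with every daughter is *e.
Continuing position by position gives *yenguwa; check it forward:
Ulmolic: *yenguwa > yenkuwa > yinkuwa  (by unconditioned shift, vowel merger)
Wimir: *yenguwa > yenguva > yenguve  (by unconditioned shift, vowel merger)
*yenguwa is the unique common source.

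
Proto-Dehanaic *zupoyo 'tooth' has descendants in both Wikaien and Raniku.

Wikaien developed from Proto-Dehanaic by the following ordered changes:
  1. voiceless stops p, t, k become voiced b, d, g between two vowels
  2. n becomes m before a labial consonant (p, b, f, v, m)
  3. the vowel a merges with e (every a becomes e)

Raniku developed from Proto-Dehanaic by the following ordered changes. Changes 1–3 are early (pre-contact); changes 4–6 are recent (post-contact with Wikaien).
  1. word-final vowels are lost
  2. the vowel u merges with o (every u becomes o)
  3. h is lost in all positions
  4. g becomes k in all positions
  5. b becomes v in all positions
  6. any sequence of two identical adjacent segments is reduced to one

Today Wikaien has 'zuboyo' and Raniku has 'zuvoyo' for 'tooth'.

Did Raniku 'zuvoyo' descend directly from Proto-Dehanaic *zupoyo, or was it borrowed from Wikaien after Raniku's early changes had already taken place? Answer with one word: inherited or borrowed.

borrowed

If inherited, *zupoyo would pass through all of Raniku's changes:
Raniku: *zupoyo > zupoy > zopoy  (by apocope, vowel merger)
If borrowed from Wikaien 'zuboyo' after the early changes, it would undergo only the recent ones:
  rule 4 (unconditioned shift): no change (zuboyo)
  rule 5 (unconditioned shift): zuboyo → zuvoyo
  rule 6 (degemination): no change (zuvoyo)
  ⇒ as a loan: zuvoyo
Raniku 'zuvoyo' matches the loan outcome 'zuvoyo', not the inherited 'zopoy' — it skipped the early Raniku changes, so it was borrowed from Wikaien.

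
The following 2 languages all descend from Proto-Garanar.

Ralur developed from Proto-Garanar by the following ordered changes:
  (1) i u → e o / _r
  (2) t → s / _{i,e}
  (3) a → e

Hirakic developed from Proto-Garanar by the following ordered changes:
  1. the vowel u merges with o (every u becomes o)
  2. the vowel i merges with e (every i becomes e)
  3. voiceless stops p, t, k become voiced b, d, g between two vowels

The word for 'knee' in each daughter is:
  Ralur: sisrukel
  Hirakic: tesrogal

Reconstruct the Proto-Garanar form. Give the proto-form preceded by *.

*tisrukal

Position 5: Ralur has u, Hirakic has o. Ralur preserves u here (none of its changes turn any other segment into u), so the proto-segment is *u.
Position 1: Ralur has s, Hirakic has t. Hirakic preserves t here (none of its changes turn any other segment into t), so the proto-segment is *t.
Continuing position by position gives *tisrukal; check it forward:
Ralur: start from *tisrukal.
  rule 1: no change — tisrukal
  rule 2 (palatalisation): tisrukal → sisrukal
  rule 3 (vowel merger): sisrukal → sisrukel
  ⇒ Ralur sisrukel
Hirakic: *tisrukal
  tisrukal → tisrokal   [vowel merger]
  tisrokal → tesrokal   [vowel merger]
  tesrokal → tesrogal   [intervocalic voicing]
  giving Hirakic tesrogal.
Only *tisrukal yields all of Ralur sisrukel, Hirakic tesrogal.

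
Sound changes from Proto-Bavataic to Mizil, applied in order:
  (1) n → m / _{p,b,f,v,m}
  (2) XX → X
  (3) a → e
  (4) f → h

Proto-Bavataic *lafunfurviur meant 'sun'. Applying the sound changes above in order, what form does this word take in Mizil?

lehumhurviur

Mizil: *lafunfurviur
  lafunfurviur → lafumfurviur   [nasal place assimilation]
  lafumfurviur (rule 2 does not apply)
  lafumfurviur → lefumfurviur   [vowel merger]
  lefumfurviur → lehumhurviur   [unconditioned shift]
  giving Mizil lehumhurviur.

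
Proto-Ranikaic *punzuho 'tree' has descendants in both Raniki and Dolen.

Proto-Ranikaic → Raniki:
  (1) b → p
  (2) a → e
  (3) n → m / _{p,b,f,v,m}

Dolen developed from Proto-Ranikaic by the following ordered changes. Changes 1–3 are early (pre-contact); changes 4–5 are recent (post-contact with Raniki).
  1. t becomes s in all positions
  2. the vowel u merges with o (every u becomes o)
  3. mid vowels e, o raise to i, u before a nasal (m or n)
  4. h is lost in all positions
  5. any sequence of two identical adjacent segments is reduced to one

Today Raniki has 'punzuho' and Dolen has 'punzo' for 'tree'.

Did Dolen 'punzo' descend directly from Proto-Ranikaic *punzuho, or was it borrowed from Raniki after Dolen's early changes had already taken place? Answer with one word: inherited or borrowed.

If inherited, *punzuho would pass through all of Dolen's changes:
Dolen: *punzuho > ponzoho > punzoho > punzoo > punzo  (by vowel merger, pre-nasal raising, h-loss, degemination)
If borrowed from Raniki 'punzuho' after the early changes, it would undergo only the recent ones:
  rule 4 (h-loss): punzuho → punzuo
  rule 5 (degemination): no change (punzuo)
  ⇒ as a loan: punzuo
Dolen 'punzo' matches the inherited outcome exactly, so it is an inherited cognate, not a loan.

inherited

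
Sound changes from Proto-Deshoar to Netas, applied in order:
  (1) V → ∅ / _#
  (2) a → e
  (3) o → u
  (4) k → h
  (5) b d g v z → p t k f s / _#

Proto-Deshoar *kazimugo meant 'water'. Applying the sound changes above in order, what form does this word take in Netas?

hezimuk

Netas: *kazimugo
  kazimugo → kazimug   [apocope]
  kazimug → kezimug   [vowel merger]
  kezimug (rule 3 does not apply)
  kezimug → hezimug   [unconditioned shift]
  hezimug → hezimuk   [final devoicing]
  giving Netas hezimuk.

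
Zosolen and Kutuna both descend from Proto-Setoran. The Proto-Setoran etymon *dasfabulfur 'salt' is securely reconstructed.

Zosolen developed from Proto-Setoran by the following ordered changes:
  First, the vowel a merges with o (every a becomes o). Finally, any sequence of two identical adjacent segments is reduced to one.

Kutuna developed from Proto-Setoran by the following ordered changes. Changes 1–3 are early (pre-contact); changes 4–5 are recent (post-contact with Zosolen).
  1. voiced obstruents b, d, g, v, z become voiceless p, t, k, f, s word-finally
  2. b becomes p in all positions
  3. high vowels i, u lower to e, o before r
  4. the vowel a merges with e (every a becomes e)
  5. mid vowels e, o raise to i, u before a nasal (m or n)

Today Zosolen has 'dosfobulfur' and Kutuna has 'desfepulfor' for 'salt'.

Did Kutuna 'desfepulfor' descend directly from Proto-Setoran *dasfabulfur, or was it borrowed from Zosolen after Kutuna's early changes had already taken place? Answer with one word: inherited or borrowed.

If inherited, *dasfabulfur would pass through all of Kutuna's changes:
Kutuna: start from *dasfabulfur.
  rule 1: no change — dasfabulfur
  rule 2 (unconditioned shift): dasfabulfur → dasfapulfur
  rule 3 (pre-rhotic lowering): dasfapulfur → dasfapulfor
  rule 4 (vowel merger): dasfapulfor → desfepulfor
  rule 5: no change — desfepulfor
  ⇒ Kutuna desfepulfor
If borrowed from Zosolen 'dosfobulfur' after the early changes, it would undergo only the recent ones:
  rule 4 (vowel merger): no change (dosfobulfur)
  rule 5 (pre-nasal raising): no change (dosfobulfur)
  ⇒ as a loan: dosfobulfur
Kutuna 'desfepulfor' matches the inherited outcome exactly, so it is an inherited cognate, not a loan.

inherited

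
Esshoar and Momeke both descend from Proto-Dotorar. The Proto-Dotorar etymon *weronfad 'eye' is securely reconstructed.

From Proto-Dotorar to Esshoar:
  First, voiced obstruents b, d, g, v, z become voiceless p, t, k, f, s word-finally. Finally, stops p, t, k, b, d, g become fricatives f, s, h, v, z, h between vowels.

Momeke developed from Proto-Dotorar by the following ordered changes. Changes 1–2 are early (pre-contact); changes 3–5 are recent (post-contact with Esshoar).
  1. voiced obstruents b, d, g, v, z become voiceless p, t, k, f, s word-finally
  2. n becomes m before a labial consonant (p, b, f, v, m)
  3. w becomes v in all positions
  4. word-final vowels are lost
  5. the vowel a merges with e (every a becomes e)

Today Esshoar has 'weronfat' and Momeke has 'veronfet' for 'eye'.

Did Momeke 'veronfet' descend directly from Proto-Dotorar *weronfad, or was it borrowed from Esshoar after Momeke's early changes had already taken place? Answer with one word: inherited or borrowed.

If inherited, *weronfad would pass through all of Momeke's changes:
Momeke: *weronfad > weronfat > weromfat > veromfat > veromfet  (by final devoicing, nasal place assimilation, unconditioned shift, vowel merger)
If borrowed from Esshoar 'weronfat' after the early changes, it would undergo only the recent ones:
  rule 3 (unconditioned shift): weronfat → veronfat
  rule 4 (apocope): no change (veronfat)
  rule 5 (vowel merger): veronfat → veronfet
  ⇒ as a loan: veronfet
Momeke 'veronfet' matches the loan outcome 'veronfet', not the inherited 'veromfet' — it skipped the early Momeke changes, so it was borrowed from Esshoar.

borrowed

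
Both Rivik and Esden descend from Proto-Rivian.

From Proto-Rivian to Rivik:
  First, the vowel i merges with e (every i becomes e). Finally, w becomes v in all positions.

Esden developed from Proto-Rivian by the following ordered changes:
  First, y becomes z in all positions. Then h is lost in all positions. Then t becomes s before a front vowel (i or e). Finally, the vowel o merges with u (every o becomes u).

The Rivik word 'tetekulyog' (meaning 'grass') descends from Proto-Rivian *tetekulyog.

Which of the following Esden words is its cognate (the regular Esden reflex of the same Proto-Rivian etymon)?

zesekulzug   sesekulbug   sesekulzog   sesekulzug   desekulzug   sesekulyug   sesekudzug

sesekulzug

Esden: *tetekulyog
  tetekulyog → tetekulzog   [unconditioned shift]
  tetekulzog (rule 2 does not apply)
  tetekulzog → sesekulzog   [palatalisation]
  sesekulzog → sesekulzug   [vowel merger]
  giving Esden sesekulzug.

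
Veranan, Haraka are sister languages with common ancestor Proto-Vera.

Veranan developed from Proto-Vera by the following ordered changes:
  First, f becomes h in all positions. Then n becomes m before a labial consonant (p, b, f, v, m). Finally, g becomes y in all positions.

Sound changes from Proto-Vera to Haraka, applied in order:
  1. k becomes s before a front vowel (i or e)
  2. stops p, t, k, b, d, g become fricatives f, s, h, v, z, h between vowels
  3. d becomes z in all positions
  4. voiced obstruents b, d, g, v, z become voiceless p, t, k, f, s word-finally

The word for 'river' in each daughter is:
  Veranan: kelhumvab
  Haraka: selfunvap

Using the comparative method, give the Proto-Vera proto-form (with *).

Position 1: Veranan has k, Haraka has s. Veranan preserves k here (none of its changes turn any other segment into k), so the proto-segment is *k.
Position 4: Veranan has h, Haraka has f. Taking the neighbouring segments as reconstructed: Veranan h could go back to *f or *h; Haraka f can only go back to *f — the one source consistent with every daughter is *f.
Position 9: Veranan has b, Haraka has p. Veranan preserves b here (none of its changes turn any other segment into b), so the proto-segment is *b.
Continuing position by position gives *kelfunvab; check it forward:
Veranan: start from *kelfunvab.
  rule 1 (unconditioned shift): kelfunvab → kelhunvab
  rule 2 (nasal place assimilation): kelhunvab → kelhumvab
  rule 3: no change — kelhumvab
  ⇒ Veranan kelhumvab
Haraka: start from *kelfunvab.
  rule 1 (palatalisation): kelfunvab → selfunvab
  rule 2: no change — selfunvab
  rule 3: no change — selfunvab
  rule 4 (final devoicing): selfunvab → selfunvap
  ⇒ Haraka selfunvap
No other proto-form is consistent with every reflex, so the reconstruction is *kelfunvab.

*kelfunvab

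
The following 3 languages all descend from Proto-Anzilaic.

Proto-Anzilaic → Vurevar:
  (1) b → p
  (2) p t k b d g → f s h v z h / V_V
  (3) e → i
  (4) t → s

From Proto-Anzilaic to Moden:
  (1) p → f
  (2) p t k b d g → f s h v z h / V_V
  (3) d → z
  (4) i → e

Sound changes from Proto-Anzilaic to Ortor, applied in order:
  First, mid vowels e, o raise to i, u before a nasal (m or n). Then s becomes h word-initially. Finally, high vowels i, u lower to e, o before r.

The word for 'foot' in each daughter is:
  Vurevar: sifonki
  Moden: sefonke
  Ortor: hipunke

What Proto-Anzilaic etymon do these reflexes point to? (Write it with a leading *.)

*siponke

Position 1: Vurevar has s, Moden has s, Ortor has h. Taking the neighbouring segments as reconstructed: Vurevar s could go back to *t or *s; Moden s can only go back to *s; Ortor h could go back to *s or *h — the one source consistent with every daughter is *s.
Position 2: Vurevar has i, Moden has e, Ortor has i. Taking the neighbouring segments as reconstructed: Vurevar i could go back to *e or *i; Moden e could go back to *e or *i; Ortor i can only go back to *i — the one source consistent with every daughter is *i.
Position 4: Vurevar has o, Moden has o, Ortor has u. Vurevar preserves o here (none of its changes turn any other segment into o), so the proto-segment is *o.
Verify the candidate proto-form against each daughter:
Vurevar: *siponke > sifonke > sifonki  (by intervocalic lenition, vowel merger)
Moden: *siponke
  siponke → sifonke   [unconditioned shift]
  sifonke (rule 2 does not apply)
  sifonke (rule 3 does not apply)
  sifonke → sefonke   [vowel merger]
  giving Moden sefonke.
Ortor: start from *siponke.
  rule 1 (pre-nasal raising): siponke → sipunke
  rule 2 (debuccalisation): sipunke → hipunke
  rule 3: no change — hipunke
  ⇒ Ortor hipunke
*siponke is the unique common source.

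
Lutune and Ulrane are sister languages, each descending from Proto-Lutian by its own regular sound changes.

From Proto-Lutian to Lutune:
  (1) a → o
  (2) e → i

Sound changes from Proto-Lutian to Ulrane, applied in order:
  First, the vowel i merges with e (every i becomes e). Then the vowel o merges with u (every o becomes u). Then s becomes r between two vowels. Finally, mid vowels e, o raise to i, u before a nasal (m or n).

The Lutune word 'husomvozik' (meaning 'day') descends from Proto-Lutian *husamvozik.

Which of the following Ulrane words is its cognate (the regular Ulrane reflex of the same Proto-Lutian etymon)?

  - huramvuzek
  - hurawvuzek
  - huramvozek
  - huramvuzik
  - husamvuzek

Ulrane: *husamvozik > husamvozek > husamvuzek > huramvuzek  (by vowel merger, vowel merger, rhotacism)
Among the options, 'huramvuzek' alone shows every Ulrane change applied in order.

huramvuzek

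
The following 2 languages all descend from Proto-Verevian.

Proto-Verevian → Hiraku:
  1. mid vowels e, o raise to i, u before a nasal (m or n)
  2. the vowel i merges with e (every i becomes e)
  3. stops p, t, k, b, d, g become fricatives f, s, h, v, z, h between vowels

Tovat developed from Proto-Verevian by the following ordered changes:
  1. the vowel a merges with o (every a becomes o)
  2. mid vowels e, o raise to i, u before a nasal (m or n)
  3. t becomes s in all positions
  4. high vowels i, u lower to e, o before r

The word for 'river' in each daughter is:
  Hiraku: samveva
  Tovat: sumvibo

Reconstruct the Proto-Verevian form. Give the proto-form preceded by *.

*samviba

Position 7: Hiraku has a, Tovat has o. Hiraku preserves a here (none of its changes turn any other segment into a), so the proto-segment is *a.
Position 6: Hiraku has v, Tovat has b. Tovat preserves b here (none of its changes turn any other segment into b), so the proto-segment is *b.
This points to *samviba. Verify forward in each daughter:
Hiraku: *samviba > samveba > samveva  (by vowel merger, intervocalic lenition)
Tovat: *samviba > somvibo > sumvibo  (by vowel merger, pre-nasal raising)
*samviba is the unique common source.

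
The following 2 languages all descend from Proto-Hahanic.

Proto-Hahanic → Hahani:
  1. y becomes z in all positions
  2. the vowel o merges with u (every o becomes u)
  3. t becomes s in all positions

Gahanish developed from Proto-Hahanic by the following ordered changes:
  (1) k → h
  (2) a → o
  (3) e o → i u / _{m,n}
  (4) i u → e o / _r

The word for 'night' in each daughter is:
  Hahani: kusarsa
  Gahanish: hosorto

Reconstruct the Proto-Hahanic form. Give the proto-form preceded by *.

Position 7: Hahani has a, Gahanish has o. Hahani preserves a here (none of its changes turn any other segment into a), so the proto-segment is *a.
Position 6: Hahani has s, Gahanish has t. Gahanish preserves t here (none of its changes turn any other segment into t), so the proto-segment is *t.
Position 4: Hahani has a, Gahanish has o. Hahani preserves a here (none of its changes turn any other segment into a), so the proto-segment is *a.
This points to *kosarta. Verify forward in each daughter:
Hahani: *kosarta
  kosarta (rule 1 does not apply)
  kosarta → kusarta   [vowel merger]
  kusarta → kusarsa   [unconditioned shift]
  giving Hahani kusarsa.
Gahanish: start from *kosarta.
  rule 1 (unconditioned shift): kosarta → hosarta
  rule 2 (vowel merger): hosarta → hosorto
  rule 3: no change — hosorto
  rule 4: no change — hosorto
  ⇒ Gahanish hosorto
*kosarta is the unique common source.

*kosarta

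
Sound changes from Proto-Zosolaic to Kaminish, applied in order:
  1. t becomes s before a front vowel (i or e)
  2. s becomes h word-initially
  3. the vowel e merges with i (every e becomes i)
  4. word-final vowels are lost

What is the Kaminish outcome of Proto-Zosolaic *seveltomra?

Kaminish: *seveltomra
  seveltomra (rule 1 does not apply)
  seveltomra → heveltomra   [debuccalisation]
  heveltomra → hiviltomra   [vowel merger]
  hiviltomra → hiviltomr   [apocope]
  giving Kaminish hiviltomr.

hiviltomr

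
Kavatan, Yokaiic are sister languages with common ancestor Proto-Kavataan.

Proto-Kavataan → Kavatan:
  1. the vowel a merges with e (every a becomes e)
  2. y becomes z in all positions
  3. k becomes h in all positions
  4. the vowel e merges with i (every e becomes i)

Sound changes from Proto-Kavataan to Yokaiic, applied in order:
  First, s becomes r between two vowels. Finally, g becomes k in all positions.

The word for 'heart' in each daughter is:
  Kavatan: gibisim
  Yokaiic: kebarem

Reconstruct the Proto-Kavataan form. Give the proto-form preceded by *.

Position 1: Kavatan has g, Yokaiic has k. Kavatan preserves g here (none of its changes turn any other segment into g), so the proto-segment is *g.
Position 5: Kavatan has s, Yokaiic has r. Kavatan preserves s here (none of its changes turn any other segment into s), so the proto-segment is *s.
Position 2: Kavatan has i, Yokaiic has e. Yokaiic preserves e here (none of its changes turn any other segment into e), so the proto-segment is *e.
This points to *gebasem. Verify forward in each daughter:
Kavatan: *gebasem
  gebasem → gebesem   [vowel merger]
  gebesem (rule 2 does not apply)
  gebesem (rule 3 does not apply)
  gebesem → gibisim   [vowel merger]
  giving Kavatan gibisim.
Yokaiic: start from *gebasem.
  rule 1 (rhotacism): gebasem → gebarem
  rule 2 (unconditioned shift): gebarem → kebarem
  ⇒ Yokaiic kebarem
Only *gebasem yields all of Kavatan gibisim, Yokaiic kebarem.

*gebasem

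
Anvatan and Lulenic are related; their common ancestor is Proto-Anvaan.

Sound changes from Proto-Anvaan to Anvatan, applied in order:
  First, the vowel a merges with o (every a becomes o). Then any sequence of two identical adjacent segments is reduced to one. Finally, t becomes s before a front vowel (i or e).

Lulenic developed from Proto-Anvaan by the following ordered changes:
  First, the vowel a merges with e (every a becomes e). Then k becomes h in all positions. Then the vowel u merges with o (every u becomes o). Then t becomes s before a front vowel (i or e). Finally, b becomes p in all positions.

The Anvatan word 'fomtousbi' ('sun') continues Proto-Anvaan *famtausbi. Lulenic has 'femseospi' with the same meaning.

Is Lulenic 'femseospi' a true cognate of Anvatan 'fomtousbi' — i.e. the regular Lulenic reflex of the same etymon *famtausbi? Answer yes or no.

yes

Derive the expected Lulenic reflex of *famtausbi:
Lulenic: *famtausbi
  famtausbi → femteusbi   [vowel merger]
  femteusbi (rule 2 does not apply)
  femteusbi → femteosbi   [vowel merger]
  femteosbi → femseosbi   [palatalisation]
  femseosbi → femseospi   [unconditioned shift]
  giving Lulenic femseospi.
Lulenic 'femseospi' matches the regular reflex exactly, so the pair is cognate.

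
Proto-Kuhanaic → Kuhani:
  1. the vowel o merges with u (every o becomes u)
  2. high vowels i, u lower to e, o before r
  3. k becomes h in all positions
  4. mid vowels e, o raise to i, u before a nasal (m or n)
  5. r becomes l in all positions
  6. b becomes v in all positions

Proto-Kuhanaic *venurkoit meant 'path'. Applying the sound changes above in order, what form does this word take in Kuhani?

Kuhani: *venurkoit
  venurkoit → venurkuit   [vowel merger]
  venurkuit → venorkuit   [pre-rhotic lowering]
  venorkuit → venorhuit   [unconditioned shift]
  venorhuit → vinorhuit   [pre-nasal raising]
  vinorhuit → vinolhuit   [unconditioned shift]
  vinolhuit (rule 6 does not apply)
  giving Kuhani vinolhuit.

vinolhuit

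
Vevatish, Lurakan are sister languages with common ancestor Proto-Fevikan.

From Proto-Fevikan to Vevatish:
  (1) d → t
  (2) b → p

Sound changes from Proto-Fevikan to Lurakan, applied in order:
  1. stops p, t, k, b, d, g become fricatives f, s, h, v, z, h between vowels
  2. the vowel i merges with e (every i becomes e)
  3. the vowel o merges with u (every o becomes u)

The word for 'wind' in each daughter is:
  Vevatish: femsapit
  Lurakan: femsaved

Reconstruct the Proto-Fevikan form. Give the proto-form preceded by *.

Position 7: Vevatish has i, Lurakan has e. Vevatish preserves i here (none of its changes turn any other segment into i), so the proto-segment is *i.
Position 8: Vevatish has t, Lurakan has d. Lurakan preserves d here (none of its changes turn any other segment into d), so the proto-segment is *d.
Continuing position by position gives *femsabid; check it forward:
Vevatish: *femsabid > femsabit > femsapit  (by unconditioned shift, unconditioned shift)
Lurakan: *femsabid > femsavid > femsaved  (by intervocalic lenition, vowel merger)
Only *femsabid yields all of Vevatish femsapit, Lurakan femsaved.

*femsabid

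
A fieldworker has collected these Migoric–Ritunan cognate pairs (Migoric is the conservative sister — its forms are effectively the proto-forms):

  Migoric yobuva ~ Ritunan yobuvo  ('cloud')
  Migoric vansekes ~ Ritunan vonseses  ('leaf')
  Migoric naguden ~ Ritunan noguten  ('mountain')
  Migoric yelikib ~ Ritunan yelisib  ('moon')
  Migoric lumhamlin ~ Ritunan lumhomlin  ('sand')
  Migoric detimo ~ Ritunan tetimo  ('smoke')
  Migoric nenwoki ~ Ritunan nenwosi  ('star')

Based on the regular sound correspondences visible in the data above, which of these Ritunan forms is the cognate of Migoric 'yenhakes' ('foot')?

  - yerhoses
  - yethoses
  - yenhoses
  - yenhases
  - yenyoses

yenhoses

naguden ~ noguten — Migoric a corresponds to Ritunan o after a consonant, before a consonant other than r, m, n, p, b, f, v.
vansekes ~ vonseses — Migoric k corresponds to Ritunan s between vowels (before a front vowel).
Applying these to Migoric 'yenhakes':
  yenhakes → yenhokes   (a→o after a consonant, before a consonant other than r, m, n, p, b, f, v)
  yenhokes → yenhoses   (k→s between vowels (before a front vowel))
So the Ritunan cognate is 'yenhoses'.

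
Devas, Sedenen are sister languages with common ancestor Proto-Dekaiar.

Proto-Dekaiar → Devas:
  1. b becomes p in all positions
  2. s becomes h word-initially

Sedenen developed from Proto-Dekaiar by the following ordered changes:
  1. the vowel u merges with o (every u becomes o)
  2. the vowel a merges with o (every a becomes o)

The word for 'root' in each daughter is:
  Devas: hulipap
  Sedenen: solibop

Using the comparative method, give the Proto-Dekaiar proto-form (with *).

Position 6: Devas has a, Sedenen has o. Devas preserves a here (none of its changes turn any other segment into a), so the proto-segment is *a.
Position 2: Devas has u, Sedenen has o. Devas preserves u here (none of its changes turn any other segment into u), so the proto-segment is *u.
This points to *sulibap. Verify forward in each daughter:
Devas: *sulibap > sulipap > hulipap  (by unconditioned shift, debuccalisation)
Sedenen: *sulibap > solibap > solibop  (by vowel merger, vowel merger)
Only *sulibap yields all of Devas hulipap, Sedenen solibop.

*sulibap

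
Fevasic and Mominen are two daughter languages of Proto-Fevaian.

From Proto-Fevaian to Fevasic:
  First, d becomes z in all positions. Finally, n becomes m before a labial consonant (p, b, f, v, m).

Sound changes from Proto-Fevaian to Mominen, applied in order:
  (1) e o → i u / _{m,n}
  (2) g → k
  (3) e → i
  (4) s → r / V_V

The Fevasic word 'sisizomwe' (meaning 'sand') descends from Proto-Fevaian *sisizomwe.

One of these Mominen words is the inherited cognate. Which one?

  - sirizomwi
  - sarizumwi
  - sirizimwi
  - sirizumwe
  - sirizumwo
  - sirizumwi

sirizumwi

Mominen: *sisizomwe > sisizumwe > sisizumwi > sirizumwi  (by pre-nasal raising, vowel merger, rhotacism)
Among the options, 'sirizumwi' alone shows every Mominen change applied in order.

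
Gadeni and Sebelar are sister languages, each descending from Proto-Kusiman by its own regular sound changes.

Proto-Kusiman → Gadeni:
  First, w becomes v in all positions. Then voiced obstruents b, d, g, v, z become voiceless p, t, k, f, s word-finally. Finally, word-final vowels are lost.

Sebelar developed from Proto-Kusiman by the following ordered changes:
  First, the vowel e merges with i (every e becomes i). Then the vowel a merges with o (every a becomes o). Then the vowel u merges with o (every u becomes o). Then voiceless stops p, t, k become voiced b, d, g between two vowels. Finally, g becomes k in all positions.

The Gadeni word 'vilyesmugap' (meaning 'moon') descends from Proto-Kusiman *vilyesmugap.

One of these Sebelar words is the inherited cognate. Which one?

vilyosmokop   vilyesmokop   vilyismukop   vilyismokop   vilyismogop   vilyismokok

vilyismokop

Sebelar: start from *vilyesmugap.
  rule 1 (vowel merger): vilyesmugap → vilyismugap
  rule 2 (vowel merger): vilyismugap → vilyismugop
  rule 3 (vowel merger): vilyismugop → vilyismogop
  rule 4: no change — vilyismogop
  rule 5 (unconditioned shift): vilyismogop → vilyismokop
  ⇒ Sebelar vilyismokop
The other candidates each miss or misapply at least one Sebelar change.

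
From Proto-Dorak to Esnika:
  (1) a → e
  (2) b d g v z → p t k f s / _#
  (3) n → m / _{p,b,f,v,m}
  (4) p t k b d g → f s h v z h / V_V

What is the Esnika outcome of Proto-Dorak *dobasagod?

Esnika: *dobasagod
  dobasagod → dobesegod   [vowel merger]
  dobesegod → dobesegot   [final devoicing]
  dobesegot (rule 3 does not apply)
  dobesegot → dovesehot   [intervocalic lenition]
  giving Esnika dovesehot.

dovesehot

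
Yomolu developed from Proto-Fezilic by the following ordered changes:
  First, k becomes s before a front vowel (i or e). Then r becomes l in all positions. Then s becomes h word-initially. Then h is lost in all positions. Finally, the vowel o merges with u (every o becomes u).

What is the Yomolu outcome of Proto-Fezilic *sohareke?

ualese

Yomolu: start from *sohareke.
  rule 1 (palatalisation): sohareke → soharese
  rule 2 (unconditioned shift): soharese → sohalese
  rule 3 (debuccalisation): sohalese → hohalese
  rule 4 (h-loss): hohalese → oalese
  rule 5 (vowel merger): oalese → ualese
  ⇒ Yomolu ualese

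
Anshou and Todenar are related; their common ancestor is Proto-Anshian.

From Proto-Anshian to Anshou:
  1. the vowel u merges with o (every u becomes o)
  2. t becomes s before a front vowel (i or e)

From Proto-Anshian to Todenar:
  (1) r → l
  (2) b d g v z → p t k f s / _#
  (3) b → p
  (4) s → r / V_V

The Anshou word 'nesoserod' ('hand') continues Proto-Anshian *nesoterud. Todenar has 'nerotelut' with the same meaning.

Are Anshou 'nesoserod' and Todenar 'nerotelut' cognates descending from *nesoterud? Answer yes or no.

Derive the expected Todenar reflex of *nesoterud:
Todenar: *nesoterud > nesotelud > nesotelut > nerotelut  (by unconditioned shift, final devoicing, rhotacism)
Todenar 'nerotelut' matches the regular reflex exactly, so the pair is cognate.

yes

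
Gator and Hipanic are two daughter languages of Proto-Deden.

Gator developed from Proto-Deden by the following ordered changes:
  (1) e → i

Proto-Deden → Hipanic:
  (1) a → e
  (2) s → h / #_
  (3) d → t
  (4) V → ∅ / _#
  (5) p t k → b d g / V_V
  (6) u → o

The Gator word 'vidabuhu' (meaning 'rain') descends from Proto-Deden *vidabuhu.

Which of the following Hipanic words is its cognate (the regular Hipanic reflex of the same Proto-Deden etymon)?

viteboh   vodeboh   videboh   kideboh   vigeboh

videboh

Hipanic: start from *vidabuhu.
  rule 1 (vowel merger): vidabuhu → videbuhu
  rule 2: no change — videbuhu
  rule 3 (unconditioned shift): videbuhu → vitebuhu
  rule 4 (apocope): vitebuhu → vitebuh
  rule 5 (intervocalic voicing): vitebuh → videbuh
  rule 6 (vowel merger): videbuh → videboh
  ⇒ Hipanic videboh
Only 'videboh' matches the regular Hipanic development of *vidabuhu.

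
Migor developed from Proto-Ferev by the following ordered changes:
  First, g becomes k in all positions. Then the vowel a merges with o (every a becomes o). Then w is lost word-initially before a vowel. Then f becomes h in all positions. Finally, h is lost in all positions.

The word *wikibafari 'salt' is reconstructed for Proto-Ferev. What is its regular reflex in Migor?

Migor: start from *wikibafari.
  rule 1: no change — wikibafari
  rule 2 (vowel merger): wikibafari → wikibofori
  rule 3 (glide loss): wikibofori → ikibofori
  rule 4 (unconditioned shift): ikibofori → ikibohori
  rule 5 (h-loss): ikibohori → ikiboori
  ⇒ Migor ikiboori

ikiboori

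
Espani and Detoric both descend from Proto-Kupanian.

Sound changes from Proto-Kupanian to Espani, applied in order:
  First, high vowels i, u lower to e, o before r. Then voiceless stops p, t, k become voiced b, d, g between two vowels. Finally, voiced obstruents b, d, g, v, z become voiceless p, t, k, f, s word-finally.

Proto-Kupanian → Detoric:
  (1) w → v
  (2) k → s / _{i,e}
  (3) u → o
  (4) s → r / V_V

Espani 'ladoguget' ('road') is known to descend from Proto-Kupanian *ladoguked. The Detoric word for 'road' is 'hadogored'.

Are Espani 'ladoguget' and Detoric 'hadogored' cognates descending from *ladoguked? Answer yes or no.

no

Derive the expected Detoric reflex of *ladoguked:
Detoric: start from *ladoguked.
  rule 1: no change — ladoguked
  rule 2 (palatalisation): ladoguked → ladogused
  rule 3 (vowel merger): ladogused → ladogosed
  rule 4 (rhotacism): ladogosed → ladogored
  ⇒ Detoric ladogored
The regular Detoric reflex would be 'ladogored', but the attested form is 'hadogored'. The correspondence is irregular, so they are not cognates (the Detoric form has a different source).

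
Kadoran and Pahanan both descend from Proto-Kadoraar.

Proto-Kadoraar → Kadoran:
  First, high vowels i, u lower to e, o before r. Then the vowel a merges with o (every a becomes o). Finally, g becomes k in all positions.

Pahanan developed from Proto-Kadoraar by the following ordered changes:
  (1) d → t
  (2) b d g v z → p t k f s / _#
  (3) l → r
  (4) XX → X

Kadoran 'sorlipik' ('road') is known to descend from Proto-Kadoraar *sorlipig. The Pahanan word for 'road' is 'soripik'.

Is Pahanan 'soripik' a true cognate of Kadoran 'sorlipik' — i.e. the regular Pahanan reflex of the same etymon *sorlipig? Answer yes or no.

Derive the expected Pahanan reflex of *sorlipig:
Pahanan: start from *sorlipig.
  rule 1: no change — sorlipig
  rule 2 (final devoicing): sorlipig → sorlipik
  rule 3 (unconditioned shift): sorlipik → sorripik
  rule 4 (degemination): sorripik → soripik
  ⇒ Pahanan soripik
Pahanan 'soripik' matches the regular reflex exactly, so the pair is cognate.

yes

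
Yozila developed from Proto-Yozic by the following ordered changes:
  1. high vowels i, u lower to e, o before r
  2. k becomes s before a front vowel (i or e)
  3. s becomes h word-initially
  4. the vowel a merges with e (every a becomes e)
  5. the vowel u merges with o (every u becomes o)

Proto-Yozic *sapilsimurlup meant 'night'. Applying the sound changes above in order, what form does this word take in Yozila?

Yozila: *sapilsimurlup
  sapilsimurlup → sapilsimorlup   [pre-rhotic lowering]
  sapilsimorlup (rule 2 does not apply)
  sapilsimorlup → hapilsimorlup   [debuccalisation]
  hapilsimorlup → hepilsimorlup   [vowel merger]
  hepilsimorlup → hepilsimorlop   [vowel merger]
  giving Yozila hepilsimorlop.

hepilsimorlop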